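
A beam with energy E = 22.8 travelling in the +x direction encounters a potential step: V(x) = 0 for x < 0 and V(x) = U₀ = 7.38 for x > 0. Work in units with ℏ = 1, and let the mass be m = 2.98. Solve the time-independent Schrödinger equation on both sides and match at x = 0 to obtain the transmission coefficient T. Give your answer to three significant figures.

T = 0.991

The wavenumbers are k₁ = √(2mE)/ℏ = 11.66 on the left and k₂ = √(2m(E − U₀))/ℏ = 9.587 on the right.
Matching ψ and ψ′ at x = 0 gives r = (k₁ − k₂)/(k₁ + k₂), so R = r² = 0.009499 and T = 1 − R = 0.9905.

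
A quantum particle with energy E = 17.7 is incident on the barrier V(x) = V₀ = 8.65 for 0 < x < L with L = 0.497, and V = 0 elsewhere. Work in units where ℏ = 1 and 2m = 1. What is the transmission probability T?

E > V₀: inside the barrier k₂ = √(2m(E − V₀))/ℏ = 3.008, k₂L = 1.495.
T = [1 + V₀² sin²(k₂L) / (4E(E − V₀))]⁻¹ = 1/1.116 = 0.896.

T = 0.896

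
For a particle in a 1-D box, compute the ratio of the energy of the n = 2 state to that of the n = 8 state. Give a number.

E_n = n²π²ℏ²/(2mL²) so the ratio is n₂²/n₁² = 4/64 = 0.0625.

0.0625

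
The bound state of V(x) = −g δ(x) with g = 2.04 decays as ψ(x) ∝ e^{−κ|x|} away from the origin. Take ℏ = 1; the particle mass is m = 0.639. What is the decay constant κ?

Integrate −(ℏ²/2m)ψ'' − gδ(x)ψ = Eψ from −ε to +ε: the ψ'' term gives ψ'(0⁺) − ψ'(0⁻) and the δ term gives −(2mg/ℏ²)ψ(0).
With ψ ∝ e^{−κ|x|} this yields −2κ = −2mg/ℏ², so κ = mg/ℏ² = 1.304.

κ = 1.30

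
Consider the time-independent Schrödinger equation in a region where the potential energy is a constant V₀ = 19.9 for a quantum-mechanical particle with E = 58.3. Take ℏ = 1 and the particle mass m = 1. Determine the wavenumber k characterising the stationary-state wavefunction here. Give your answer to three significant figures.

With E > V₀ the solution is oscillatory, ψ ∝ e^{±ikx} with k = √(2m(E − V₀))/ℏ.
k = √(2 × 1 × 38.4) = 8.764.

k = 8.76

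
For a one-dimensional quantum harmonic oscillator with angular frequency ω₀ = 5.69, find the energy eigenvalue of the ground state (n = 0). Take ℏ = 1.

The oscillator eigenvalues are E_n = ℏω₀(n + ½), so E_0 = 5.69 × 0.5 = 2.845.

E = 2.85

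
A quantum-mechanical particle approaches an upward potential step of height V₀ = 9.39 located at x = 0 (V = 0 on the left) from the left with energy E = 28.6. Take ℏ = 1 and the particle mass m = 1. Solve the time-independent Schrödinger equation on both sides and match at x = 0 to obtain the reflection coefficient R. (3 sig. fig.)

R = 0.00983

On each side the TISE gives plane waves with k = √(2m(E − V))/ℏ: k₁ = √(2·1·28.6) = 7.563, k₂ = √(2·1·19.21) = 6.198.
Continuity of ψ and ψ′ at the step yields the reflection amplitude r = (k₁ − k₂)/(k₁ + k₂) = 0.09917; thus R = |r|² = 0.009834, T = 0.9902.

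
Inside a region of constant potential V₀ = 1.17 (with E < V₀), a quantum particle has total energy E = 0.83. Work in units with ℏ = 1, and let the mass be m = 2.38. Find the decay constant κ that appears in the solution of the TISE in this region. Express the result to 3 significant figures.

Since E < V₀ the TISE in this region is ψ'' = κ²ψ with κ = √(2m(V₀ − E))/ℏ.
κ = √(2 × 2.38 × 0.34) = 1.272.

κ = 1.27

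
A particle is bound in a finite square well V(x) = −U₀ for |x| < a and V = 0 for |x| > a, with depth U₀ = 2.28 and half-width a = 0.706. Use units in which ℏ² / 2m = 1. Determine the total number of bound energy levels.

The dimensionless depth is z₀ = a√(2mU₀)/ℏ = 0.706 × √(2.280) = 1.066.
A new bound state (alternating even/odd) appears each time z₀ passes a multiple of π/2, so N = ⌊2z₀/π⌋ + 1 = ⌊0.6787⌋ + 1 = 1.

N = 1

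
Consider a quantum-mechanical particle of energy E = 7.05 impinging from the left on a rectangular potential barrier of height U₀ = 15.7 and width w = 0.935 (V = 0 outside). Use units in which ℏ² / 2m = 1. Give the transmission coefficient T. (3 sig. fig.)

Since E < U₀ the interior solution is evanescent with decay constant κ = √(2m(U₀ − E))/ℏ = 2.941.
κw = 2.750, sinh(κw) = 7.789.
The exact tunnelling result is T⁻¹ = 1 + U₀² sinh²(κw) / [4E(U₀ − E)] = 62.30, so T = 0.0161.

T = 0.0161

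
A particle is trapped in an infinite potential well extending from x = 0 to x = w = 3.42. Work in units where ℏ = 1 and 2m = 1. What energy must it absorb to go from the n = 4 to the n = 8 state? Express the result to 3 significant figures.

E_n = n²π²ℏ²/(2mw²), so ΔE = (8² − 4²) π²ℏ²/(2mw²).
ΔE = 48 × π² / (2 × 0.5 × 3.42²) = 40.50.

ΔE = 40.5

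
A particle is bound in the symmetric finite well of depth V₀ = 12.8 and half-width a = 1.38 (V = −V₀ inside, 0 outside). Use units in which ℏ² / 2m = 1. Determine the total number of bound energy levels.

N = 4

The dimensionless depth is z₀ = a√(2mV₀)/ℏ = 1.38 × √(12.80) = 4.937.
The even/odd transcendental equations gain one root per π/2 in z₀, giving N = 1 + ⌊2z₀/π⌋ = 1 + ⌊3.143⌋ = 4.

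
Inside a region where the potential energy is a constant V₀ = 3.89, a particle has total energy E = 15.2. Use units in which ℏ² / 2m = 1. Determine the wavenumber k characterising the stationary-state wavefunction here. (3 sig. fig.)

k = 3.36

With E > V₀ the solution is oscillatory, ψ ∝ e^{±ikx} with k = √(2m(E − V₀))/ℏ.
k = √(2 × 0.5 × 11.31) = 3.363.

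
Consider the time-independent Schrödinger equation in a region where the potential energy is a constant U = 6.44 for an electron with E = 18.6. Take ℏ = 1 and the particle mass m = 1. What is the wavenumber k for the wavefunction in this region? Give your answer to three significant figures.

k = 4.93

With E > U the solution is oscillatory, ψ ∝ e^{±ikx} with k = √(2m(E − U))/ℏ.
k = √(2 × 1 × 12.16) = 4.932.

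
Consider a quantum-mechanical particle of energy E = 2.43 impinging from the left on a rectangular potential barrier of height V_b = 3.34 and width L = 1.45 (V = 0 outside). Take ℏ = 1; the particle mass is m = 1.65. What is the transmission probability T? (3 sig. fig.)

T = 0.0207

Since E < V_b the interior solution is evanescent with decay constant κ = √(2m(V_b − E))/ℏ = 1.733.
κL = 2.513, sinh(κL) = 6.129.
Matching ψ, ψ′ at both faces gives T = [1 + V_b² sinh²(κL) / (4E(V_b − E))]⁻¹ = 1/48.37 = 0.0207.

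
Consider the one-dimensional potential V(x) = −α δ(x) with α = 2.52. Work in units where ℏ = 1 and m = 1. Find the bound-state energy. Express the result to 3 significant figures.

The bound state is ψ(x) = √κ e^{−κ|x|}. The derivative jump ψ'(0⁺) − ψ'(0⁻) = −(2mα/ℏ²)ψ(0) fixes κ = mα/ℏ² = 2.520.
Then E = −ℏ²κ²/(2m) = −mα²/(2ℏ²) = -3.175.

E = -3.18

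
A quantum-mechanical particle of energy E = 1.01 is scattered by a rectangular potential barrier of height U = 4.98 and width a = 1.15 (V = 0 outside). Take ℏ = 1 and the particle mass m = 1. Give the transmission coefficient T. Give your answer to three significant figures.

Since E < U the interior solution is evanescent with decay constant κ = √(2m(U − E))/ℏ = 2.818.
κa = 3.240, sinh(κa) = 12.75.
Matching ψ, ψ′ at both faces gives T = [1 + U² sinh²(κa) / (4E(U − E))]⁻¹ = 1/252.5 = 0.00396.

T = 0.00396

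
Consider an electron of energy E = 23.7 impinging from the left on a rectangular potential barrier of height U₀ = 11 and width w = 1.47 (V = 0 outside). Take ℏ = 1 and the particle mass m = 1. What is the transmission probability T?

T = 0.924

E > U₀: inside the barrier k₂ = √(2m(E − U₀))/ℏ = 5.040, k₂w = 7.409.
T = [1 + U₀² sin²(k₂w) / (4E(E − U₀))]⁻¹ = 1/1.082 = 0.924.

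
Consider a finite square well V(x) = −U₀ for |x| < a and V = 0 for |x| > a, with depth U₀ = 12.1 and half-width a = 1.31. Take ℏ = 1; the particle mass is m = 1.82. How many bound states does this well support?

N = 6

The dimensionless depth is z₀ = a√(2mU₀)/ℏ = 1.31 × √(44.04) = 8.694.
A new bound state (alternating even/odd) appears each time z₀ passes a multiple of π/2, so N = ⌊2z₀/π⌋ + 1 = ⌊5.535⌋ + 1 = 6.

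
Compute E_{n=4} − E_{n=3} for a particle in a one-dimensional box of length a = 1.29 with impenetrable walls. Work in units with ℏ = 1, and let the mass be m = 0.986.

ΔE = 21.1

E_n = n²π²ℏ²/(2ma²), so ΔE = (4² − 3²) π²ℏ²/(2ma²).
ΔE = 7 × π² / (2 × 0.986 × 1.29²) = 21.05.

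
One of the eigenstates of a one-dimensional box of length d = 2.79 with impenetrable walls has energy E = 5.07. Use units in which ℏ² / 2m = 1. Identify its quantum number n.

From E_n = n²π²ℏ²/(2md²) invert to n = √(2md²E)/(πℏ).
n = (2.79/π) × √(2 × 0.5 × 5.07) = 2.000 → n = 2.

n = 2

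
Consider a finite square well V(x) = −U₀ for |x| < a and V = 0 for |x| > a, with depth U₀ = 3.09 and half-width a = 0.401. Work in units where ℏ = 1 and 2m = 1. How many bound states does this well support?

The dimensionless depth is z₀ = a√(2mU₀)/ℏ = 0.401 × √(3.090) = 0.7049.
The even/odd transcendental equations gain one root per π/2 in z₀, giving N = 1 + ⌊2z₀/π⌋ = 1 + ⌊0.4487⌋ = 1.

N = 1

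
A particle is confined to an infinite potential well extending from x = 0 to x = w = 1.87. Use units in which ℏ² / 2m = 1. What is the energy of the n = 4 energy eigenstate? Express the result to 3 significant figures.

E = 45.2

The infinite-well eigenfunctions ψ_n = √(2/w) sin(nπx/w) vanish at both walls, giving E_n = n²π²ℏ²/(2mw²).
E_4 = 4² × π² / (2 × 0.5 × 1.87²) = 45.16.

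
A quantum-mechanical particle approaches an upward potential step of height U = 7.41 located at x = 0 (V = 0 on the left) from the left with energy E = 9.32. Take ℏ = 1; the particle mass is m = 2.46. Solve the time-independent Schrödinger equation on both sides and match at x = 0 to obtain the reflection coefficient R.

R = 0.142

The wavenumbers are k₁ = √(2mE)/ℏ = 6.772 on the left and k₂ = √(2m(E − U))/ℏ = 3.065 on the right.
Continuity of ψ and ψ′ at the step yields the reflection amplitude r = (k₁ − k₂)/(k₁ + k₂) = 0.3767; thus R = |r|² = 0.1419, T = 0.8581.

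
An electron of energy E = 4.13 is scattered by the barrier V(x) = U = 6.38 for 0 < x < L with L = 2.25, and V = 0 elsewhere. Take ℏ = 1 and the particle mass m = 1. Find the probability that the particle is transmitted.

T = 0.000261

E < U: inside the barrier ψ ∝ e^{±κx} with κ = √(2m(U − E))/ℏ = 2.121.
κL = 4.773, sinh(κL) = 59.13.
The exact tunnelling result is T⁻¹ = 1 + U² sinh²(κL) / [4E(U − E)] = 3830, so T = 0.000261.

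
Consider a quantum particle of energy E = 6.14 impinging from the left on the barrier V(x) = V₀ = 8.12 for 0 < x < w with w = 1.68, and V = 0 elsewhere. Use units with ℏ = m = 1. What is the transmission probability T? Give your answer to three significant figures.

T = 0.00368

Since E < V₀ the interior solution is evanescent with decay constant κ = √(2m(V₀ − E))/ℏ = 1.990.
κw = 3.343, sinh(κw) = 14.14.
Matching ψ, ψ′ at both faces gives T = [1 + V₀² sinh²(κw) / (4E(V₀ − E))]⁻¹ = 1/272.0 = 0.00368.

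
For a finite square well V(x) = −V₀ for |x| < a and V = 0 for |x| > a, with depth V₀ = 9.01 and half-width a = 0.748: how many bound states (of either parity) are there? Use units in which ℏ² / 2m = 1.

N = 2

Define the well-strength parameter z₀ = (a/ℏ)√(2mV₀) = 0.748 × √(2·0.5·9.01) = 2.245.
The even/odd transcendental equations gain one root per π/2 in z₀, giving N = 1 + ⌊2z₀/π⌋ = 1 + ⌊1.429⌋ = 2.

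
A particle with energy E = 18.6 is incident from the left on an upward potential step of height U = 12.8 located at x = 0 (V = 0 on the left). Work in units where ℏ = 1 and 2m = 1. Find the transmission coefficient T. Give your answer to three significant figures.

The wavenumbers are k₁ = √(2mE)/ℏ = 4.313 on the left and k₂ = √(2m(E − U))/ℏ = 2.408 on the right.
Continuity of ψ and ψ′ at the step yields the reflection amplitude r = (k₁ − k₂)/(k₁ + k₂) = 0.2834; thus R = |r|² = 0.08029, T = 0.9197.

T = 0.920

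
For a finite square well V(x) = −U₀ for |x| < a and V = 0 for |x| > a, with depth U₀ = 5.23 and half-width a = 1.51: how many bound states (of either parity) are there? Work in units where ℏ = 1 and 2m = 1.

N = 3

The dimensionless depth is z₀ = a√(2mU₀)/ℏ = 1.51 × √(5.230) = 3.453.
The even/odd transcendental equations gain one root per π/2 in z₀, giving N = 1 + ⌊2z₀/π⌋ = 1 + ⌊2.198⌋ = 3.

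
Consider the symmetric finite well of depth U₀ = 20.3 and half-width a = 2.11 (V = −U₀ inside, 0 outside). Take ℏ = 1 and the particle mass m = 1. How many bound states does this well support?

N = 9

Define the well-strength parameter z₀ = (a/ℏ)√(2mU₀) = 2.11 × √(2·1·20.3) = 13.44.
The even/odd transcendental equations gain one root per π/2 in z₀, giving N = 1 + ⌊2z₀/π⌋ = 1 + ⌊8.559⌋ = 9.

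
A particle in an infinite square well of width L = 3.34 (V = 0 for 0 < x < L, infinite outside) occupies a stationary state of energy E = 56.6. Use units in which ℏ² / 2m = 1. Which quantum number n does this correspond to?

From E_n = n²π²ℏ²/(2mL²) invert to n = √(2mL²E)/(πℏ).
n = (3.34/π) × √(2 × 0.5 × 56.6) = 7.998 → n = 8.

n = 8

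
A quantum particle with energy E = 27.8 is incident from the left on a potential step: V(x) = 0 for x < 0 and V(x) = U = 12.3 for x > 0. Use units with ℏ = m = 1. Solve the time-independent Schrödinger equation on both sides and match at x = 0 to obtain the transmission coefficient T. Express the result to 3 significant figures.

T = 0.979

The wavenumbers are k₁ = √(2mE)/ℏ = 7.457 on the left and k₂ = √(2m(E − U))/ℏ = 5.568 on the right.
Matching ψ and ψ′ at x = 0 gives r = (k₁ − k₂)/(k₁ + k₂), so R = r² = 0.02103 and T = 1 − R = 0.9790.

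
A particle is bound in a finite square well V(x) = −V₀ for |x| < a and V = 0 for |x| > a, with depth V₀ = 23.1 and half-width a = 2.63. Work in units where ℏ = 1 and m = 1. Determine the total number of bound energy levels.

N = 12

The dimensionless depth is z₀ = a√(2mV₀)/ℏ = 2.63 × √(46.20) = 17.88.
A new bound state (alternating even/odd) appears each time z₀ passes a multiple of π/2, so N = ⌊2z₀/π⌋ + 1 = ⌊11.38⌋ + 1 = 12.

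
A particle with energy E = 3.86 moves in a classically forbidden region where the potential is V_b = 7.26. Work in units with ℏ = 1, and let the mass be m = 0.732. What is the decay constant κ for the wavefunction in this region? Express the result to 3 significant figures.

Since E < V_b the TISE in this region is ψ'' = κ²ψ with κ = √(2m(V_b − E))/ℏ.
κ = √(2 × 0.732 × 3.4) = 2.231.

κ = 2.23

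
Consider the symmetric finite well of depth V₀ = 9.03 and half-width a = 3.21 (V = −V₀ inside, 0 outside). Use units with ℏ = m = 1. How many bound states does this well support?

The dimensionless depth is z₀ = a√(2mV₀)/ℏ = 3.21 × √(18.06) = 13.64.
A new bound state (alternating even/odd) appears each time z₀ passes a multiple of π/2, so N = ⌊2z₀/π⌋ + 1 = ⌊8.684⌋ + 1 = 9.

N = 9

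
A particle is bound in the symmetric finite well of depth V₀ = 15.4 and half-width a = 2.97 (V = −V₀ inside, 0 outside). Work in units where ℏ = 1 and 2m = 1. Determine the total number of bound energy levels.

N = 8

Define the well-strength parameter z₀ = (a/ℏ)√(2mV₀) = 2.97 × √(2·0.5·15.4) = 11.66.
A new bound state (alternating even/odd) appears each time z₀ passes a multiple of π/2, so N = ⌊2z₀/π⌋ + 1 = ⌊7.420⌋ + 1 = 8.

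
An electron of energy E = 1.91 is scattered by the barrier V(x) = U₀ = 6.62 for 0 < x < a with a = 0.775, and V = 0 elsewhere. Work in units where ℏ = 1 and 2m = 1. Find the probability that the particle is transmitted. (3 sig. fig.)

T = 0.109

E < U₀: inside the barrier ψ ∝ e^{±κx} with κ = √(2m(U₀ − E))/ℏ = 2.170.
κa = 1.682, sinh(κa) = 2.595.
The exact tunnelling result is T⁻¹ = 1 + U₀² sinh²(κa) / [4E(U₀ − E)] = 9.201, so T = 0.109.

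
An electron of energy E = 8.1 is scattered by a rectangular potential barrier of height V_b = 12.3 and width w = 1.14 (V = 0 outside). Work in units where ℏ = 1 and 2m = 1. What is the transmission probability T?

T = 0.0331

E < V_b: inside the barrier ψ ∝ e^{±κx} with κ = √(2m(V_b − E))/ℏ = 2.049.
κw = 2.336, sinh(κw) = 5.123.
The exact tunnelling result is T⁻¹ = 1 + V_b² sinh²(κw) / [4E(V_b − E)] = 30.18, so T = 0.0331.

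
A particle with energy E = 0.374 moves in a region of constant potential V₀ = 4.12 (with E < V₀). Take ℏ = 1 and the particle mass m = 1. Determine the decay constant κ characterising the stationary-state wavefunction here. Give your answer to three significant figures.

κ = 2.74

Since E < V₀ the TISE in this region is ψ'' = κ²ψ with κ = √(2m(V₀ − E))/ℏ.
κ = √(2 × 1 × 3.746) = 2.737.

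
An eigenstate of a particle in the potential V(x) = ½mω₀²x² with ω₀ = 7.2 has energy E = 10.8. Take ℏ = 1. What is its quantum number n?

Invert E_n = (n + ½)ℏω₀: n = E/ℏω₀ − ½ = 1.000, so n = 1.

n = 1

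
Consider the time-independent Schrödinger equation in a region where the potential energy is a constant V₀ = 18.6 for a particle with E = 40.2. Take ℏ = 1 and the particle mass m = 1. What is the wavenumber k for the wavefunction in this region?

With E > V₀ the solution is oscillatory, ψ ∝ e^{±ikx} with k = √(2m(E − V₀))/ℏ.
k = √(2 × 1 × 21.6) = 6.573.

k = 6.57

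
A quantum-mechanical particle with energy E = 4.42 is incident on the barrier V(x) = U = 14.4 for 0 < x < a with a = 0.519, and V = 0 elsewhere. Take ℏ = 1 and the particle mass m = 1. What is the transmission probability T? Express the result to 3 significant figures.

T = 0.0325

Since E < U the interior solution is evanescent with decay constant κ = √(2m(U − E))/ℏ = 4.468.
κa = 2.319, sinh(κa) = 5.032.
The exact tunnelling result is T⁻¹ = 1 + U² sinh²(κa) / [4E(U − E)] = 30.76, so T = 0.0325.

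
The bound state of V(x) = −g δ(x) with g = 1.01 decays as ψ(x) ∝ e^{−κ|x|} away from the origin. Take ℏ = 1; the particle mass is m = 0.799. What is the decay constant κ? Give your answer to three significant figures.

Integrating the TISE across x = 0 gives the cusp condition ψ'(0⁺) − ψ'(0⁻) = −(2mg/ℏ²)ψ(0).
With ψ ∝ e^{−κ|x|} this yields −2κ = −2mg/ℏ², so κ = mg/ℏ² = 0.8070.

κ = 0.807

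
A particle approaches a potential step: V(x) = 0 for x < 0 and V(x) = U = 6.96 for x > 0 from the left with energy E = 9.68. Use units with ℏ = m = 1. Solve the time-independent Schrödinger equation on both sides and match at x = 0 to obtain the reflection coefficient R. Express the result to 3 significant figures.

R = 0.0943

The wavenumbers are k₁ = √(2mE)/ℏ = 4.400 on the left and k₂ = √(2m(E − U))/ℏ = 2.332 on the right.
Continuity of ψ and ψ′ at the step yields the reflection amplitude r = (k₁ − k₂)/(k₁ + k₂) = 0.3071; thus R = |r|² = 0.09432, T = 0.9057.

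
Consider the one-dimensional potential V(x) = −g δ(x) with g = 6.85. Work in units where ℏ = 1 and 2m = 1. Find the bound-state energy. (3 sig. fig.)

E = -11.7

For x ≠ 0 the bound state is ψ ∝ e^{−κ|x|}; integrating the TISE across the delta gives the cusp condition 2κ = 2mg/ℏ², so κ = 3.425.
Then E = −ℏ²κ²/(2m) = −mg²/(2ℏ²) = -11.73.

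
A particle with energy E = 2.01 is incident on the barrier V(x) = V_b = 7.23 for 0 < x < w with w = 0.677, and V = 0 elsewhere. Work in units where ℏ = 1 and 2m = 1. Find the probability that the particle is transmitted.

E < V_b: inside the barrier ψ ∝ e^{±κx} with κ = √(2m(V_b − E))/ℏ = 2.285.
κw = 1.547, sinh(κw) = 2.242.
The exact tunnelling result is T⁻¹ = 1 + V_b² sinh²(κw) / [4E(V_b − E)] = 7.259, so T = 0.138.

T = 0.138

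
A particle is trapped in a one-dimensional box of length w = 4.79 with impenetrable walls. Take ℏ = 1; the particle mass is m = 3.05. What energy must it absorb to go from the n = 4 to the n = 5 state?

E_n = n²π²ℏ²/(2mw²), so ΔE = (5² − 4²) π²ℏ²/(2mw²).
ΔE = 9 × π² / (2 × 3.05 × 4.79²) = 0.6347.

ΔE = 0.635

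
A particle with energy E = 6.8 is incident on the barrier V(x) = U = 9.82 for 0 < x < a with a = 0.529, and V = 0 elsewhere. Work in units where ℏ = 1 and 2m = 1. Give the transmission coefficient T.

E < U: inside the barrier ψ ∝ e^{±κx} with κ = √(2m(U − E))/ℏ = 1.738.
κa = 0.9193, sinh(κa) = 1.054.
Matching ψ, ψ′ at both faces gives T = [1 + U² sinh²(κa) / (4E(U − E))]⁻¹ = 1/2.305 = 0.434.

T = 0.434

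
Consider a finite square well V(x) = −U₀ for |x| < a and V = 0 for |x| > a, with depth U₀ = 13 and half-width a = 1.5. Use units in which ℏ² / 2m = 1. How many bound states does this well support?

N = 4

The dimensionless depth is z₀ = a√(2mU₀)/ℏ = 1.5 × √(13.00) = 5.408.
The even/odd transcendental equations gain one root per π/2 in z₀, giving N = 1 + ⌊2z₀/π⌋ = 1 + ⌊3.443⌋ = 4.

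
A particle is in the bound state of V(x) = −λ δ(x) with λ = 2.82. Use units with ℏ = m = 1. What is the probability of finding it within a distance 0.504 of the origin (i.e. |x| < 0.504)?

P = 0.942

The normalised bound state is ψ = √κ e^{−κ|x|} with κ = mλ/ℏ² = 2.820.
P(|x| < d) = ∫_{−d}^{d} κ e^{−2κ|x|} dx = 1 − e^{−2κd} = 1 − e^{−2.843} = 0.9417.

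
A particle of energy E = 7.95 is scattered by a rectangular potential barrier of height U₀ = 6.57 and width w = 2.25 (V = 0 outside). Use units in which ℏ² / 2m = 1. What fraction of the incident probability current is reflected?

R = 0.184

E > U₀: inside the barrier k₂ = √(2m(E − U₀))/ℏ = 1.175, k₂w = 2.643.
Matching at both interfaces gives T⁻¹ = 1 + U₀² sin²(k₂w) / [4E(E − U₀)] = 1.225, hence T = 0.816.
R = 1 − T = 0.184.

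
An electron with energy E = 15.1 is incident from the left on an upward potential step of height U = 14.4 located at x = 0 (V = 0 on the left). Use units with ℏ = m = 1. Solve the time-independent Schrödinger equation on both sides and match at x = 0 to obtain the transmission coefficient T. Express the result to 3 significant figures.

The wavenumbers are k₁ = √(2mE)/ℏ = 5.495 on the left and k₂ = √(2m(E − U))/ℏ = 1.183 on the right.
Matching ψ and ψ′ at x = 0 gives r = (k₁ − k₂)/(k₁ + k₂), so R = r² = 0.4169 and T = 1 − R = 0.5831.

T = 0.583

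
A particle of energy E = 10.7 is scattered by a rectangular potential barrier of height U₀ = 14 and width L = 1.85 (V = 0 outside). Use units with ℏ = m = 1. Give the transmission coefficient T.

T = 0.000215

Since E < U₀ the interior solution is evanescent with decay constant κ = √(2m(U₀ − E))/ℏ = 2.569.
κL = 4.753, sinh(κL) = 57.95.
Matching ψ, ψ′ at both faces gives T = [1 + U₀² sinh²(κL) / (4E(U₀ − E))]⁻¹ = 1/4661 = 0.000215.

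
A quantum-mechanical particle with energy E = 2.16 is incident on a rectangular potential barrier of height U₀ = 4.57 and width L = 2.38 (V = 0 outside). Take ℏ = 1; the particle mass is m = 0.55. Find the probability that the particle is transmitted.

T = 0.00172

Since E < U₀ the interior solution is evanescent with decay constant κ = √(2m(U₀ − E))/ℏ = 1.628.
κL = 3.875, sinh(κL) = 24.08.
The exact tunnelling result is T⁻¹ = 1 + U₀² sinh²(κL) / [4E(U₀ − E)] = 582.7, so T = 0.00172.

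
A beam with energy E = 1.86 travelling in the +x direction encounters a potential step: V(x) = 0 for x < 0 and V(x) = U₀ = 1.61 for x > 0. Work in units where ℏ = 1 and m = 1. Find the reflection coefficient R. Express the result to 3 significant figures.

R = 0.215

On each side the TISE gives plane waves with k = √(2m(E − V))/ℏ: k₁ = √(2·1·1.86) = 1.929, k₂ = √(2·1·0.25) = 0.7071.
Continuity of ψ and ψ′ at the step yields the reflection amplitude r = (k₁ − k₂)/(k₁ + k₂) = 0.4635; thus R = |r|² = 0.2148, T = 0.7852.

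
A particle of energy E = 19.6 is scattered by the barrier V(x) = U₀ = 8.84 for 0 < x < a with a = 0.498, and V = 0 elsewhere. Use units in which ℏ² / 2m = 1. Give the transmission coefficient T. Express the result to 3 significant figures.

T = 0.916

E > U₀: inside the barrier k₂ = √(2m(E − U₀))/ℏ = 3.280, k₂a = 1.634.
Matching at both interfaces gives T⁻¹ = 1 + U₀² sin²(k₂a) / [4E(E − U₀)] = 1.092, hence T = 0.916.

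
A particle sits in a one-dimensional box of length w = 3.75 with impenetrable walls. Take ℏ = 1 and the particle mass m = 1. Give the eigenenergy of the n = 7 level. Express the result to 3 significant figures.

Requiring ψ(0) = ψ(w) = 0 quantises k = nπ/w, hence E_n = ℏ²k²/2m = n²π²ℏ²/(2mw²).
E_7 = 7² × π² / (2 × 1 × 3.75²) = 17.20.

E = 17.2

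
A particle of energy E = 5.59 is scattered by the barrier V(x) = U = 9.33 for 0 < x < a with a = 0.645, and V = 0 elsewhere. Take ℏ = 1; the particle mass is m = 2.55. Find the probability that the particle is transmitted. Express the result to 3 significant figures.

Since E < U the interior solution is evanescent with decay constant κ = √(2m(U − E))/ℏ = 4.367.
κa = 2.817, sinh(κa) = 8.333.
Matching ψ, ψ′ at both faces gives T = [1 + U² sinh²(κa) / (4E(U − E))]⁻¹ = 1/73.28 = 0.0136.

T = 0.0136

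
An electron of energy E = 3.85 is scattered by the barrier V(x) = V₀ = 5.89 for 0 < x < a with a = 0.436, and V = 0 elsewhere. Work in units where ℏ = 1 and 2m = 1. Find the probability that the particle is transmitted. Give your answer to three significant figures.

Since E < V₀ the interior solution is evanescent with decay constant κ = √(2m(V₀ − E))/ℏ = 1.428.
κa = 0.6227, sinh(κa) = 0.6638.
Matching ψ, ψ′ at both faces gives T = [1 + V₀² sinh²(κa) / (4E(V₀ − E))]⁻¹ = 1/1.487 = 0.673.

T = 0.673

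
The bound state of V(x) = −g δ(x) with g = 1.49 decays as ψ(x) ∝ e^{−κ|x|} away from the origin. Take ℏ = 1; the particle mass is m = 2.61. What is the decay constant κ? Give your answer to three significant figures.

Integrating the TISE across x = 0 gives the cusp condition ψ'(0⁺) − ψ'(0⁻) = −(2mg/ℏ²)ψ(0).
With ψ ∝ e^{−κ|x|} this yields −2κ = −2mg/ℏ², so κ = mg/ℏ² = 3.889.

κ = 3.89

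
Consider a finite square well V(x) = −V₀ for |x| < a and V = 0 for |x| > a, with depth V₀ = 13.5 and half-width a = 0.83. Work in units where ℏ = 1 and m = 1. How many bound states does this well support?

Define the well-strength parameter z₀ = (a/ℏ)√(2mV₀) = 0.83 × √(2·1·13.5) = 4.313.
A new bound state (alternating even/odd) appears each time z₀ passes a multiple of π/2, so N = ⌊2z₀/π⌋ + 1 = ⌊2.746⌋ + 1 = 3.

N = 3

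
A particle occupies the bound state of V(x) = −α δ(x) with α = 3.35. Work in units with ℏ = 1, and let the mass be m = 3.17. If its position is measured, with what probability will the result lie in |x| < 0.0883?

P = 0.847

The normalised bound state is ψ = √κ e^{−κ|x|} with κ = mα/ℏ² = 10.62.
P(|x| < d) = ∫_{−d}^{d} κ e^{−2κ|x|} dx = 1 − e^{−2κd} = 1 − e^{−1.875} = 0.8467.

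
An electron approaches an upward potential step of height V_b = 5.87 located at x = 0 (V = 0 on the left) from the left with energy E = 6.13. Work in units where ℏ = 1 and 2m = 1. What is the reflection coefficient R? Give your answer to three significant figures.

R = 0.434

On each side the TISE gives plane waves with k = √(2m(E − V))/ℏ: k₁ = √(2·½·6.13) = 2.476, k₂ = √(2·½·0.26) = 0.5099.
Continuity of ψ and ψ′ at the step yields the reflection amplitude r = (k₁ − k₂)/(k₁ + k₂) = 0.6584; thus R = |r|² = 0.4336, T = 0.5664.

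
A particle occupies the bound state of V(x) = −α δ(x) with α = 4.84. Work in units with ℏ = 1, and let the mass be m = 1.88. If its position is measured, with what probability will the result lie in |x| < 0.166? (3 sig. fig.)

The normalised bound state is ψ = √κ e^{−κ|x|} with κ = mα/ℏ² = 9.099.
P(|x| < d) = ∫_{−d}^{d} κ e^{−2κ|x|} dx = 1 − e^{−2κd} = 1 − e^{−3.021} = 0.9512.

P = 0.951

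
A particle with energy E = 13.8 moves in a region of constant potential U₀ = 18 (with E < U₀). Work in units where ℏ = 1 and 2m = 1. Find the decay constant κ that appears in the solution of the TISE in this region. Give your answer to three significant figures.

κ = 2.05

Since E < U₀ the TISE in this region is ψ'' = κ²ψ with κ = √(2m(U₀ − E))/ℏ.
κ = √(2 × 0.5 × 4.2) = 2.049.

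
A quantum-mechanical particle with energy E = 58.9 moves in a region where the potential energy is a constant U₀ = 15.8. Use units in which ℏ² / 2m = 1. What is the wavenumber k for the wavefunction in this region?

k = 6.57

With E > U₀ the solution is oscillatory, ψ ∝ e^{±ikx} with k = √(2m(E − U₀))/ℏ.
k = √(2 × 0.5 × 43.1) = 6.565.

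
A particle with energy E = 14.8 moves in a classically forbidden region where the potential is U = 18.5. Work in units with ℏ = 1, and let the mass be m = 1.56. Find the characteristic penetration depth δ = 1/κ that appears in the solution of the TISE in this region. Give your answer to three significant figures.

Since E < U the TISE in this region is ψ'' = κ²ψ with κ = √(2m(U − E))/ℏ.
κ = √(2 × 1.56 × 3.7) = 3.398. The penetration depth is δ = 1/κ = 0.294.

δ = 0.294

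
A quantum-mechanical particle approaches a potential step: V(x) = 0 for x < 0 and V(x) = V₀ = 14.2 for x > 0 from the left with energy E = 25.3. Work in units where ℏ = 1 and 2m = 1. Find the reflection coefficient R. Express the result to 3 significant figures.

R = 0.0413

On each side the TISE gives plane waves with k = √(2m(E − V))/ℏ: k₁ = √(2·½·25.3) = 5.030, k₂ = √(2·½·11.1) = 3.332.
Matching ψ and ψ′ at x = 0 gives r = (k₁ − k₂)/(k₁ + k₂), so R = r² = 0.04125 and T = 1 − R = 0.9587.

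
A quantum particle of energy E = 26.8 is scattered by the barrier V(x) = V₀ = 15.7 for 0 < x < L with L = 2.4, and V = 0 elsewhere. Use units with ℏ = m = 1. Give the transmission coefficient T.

T = 0.842

Above the barrier the interior wavenumber is k₂ = √(2m(E − V₀))/ℏ = 4.712, giving phase k₂L = 11.31.
T = [1 + V₀² sin²(k₂L) / (4E(E − V₀))]⁻¹ = 1/1.188 = 0.842.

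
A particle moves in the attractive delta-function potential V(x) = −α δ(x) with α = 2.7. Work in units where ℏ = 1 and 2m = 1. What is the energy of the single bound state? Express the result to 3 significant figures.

For x ≠ 0 the bound state is ψ ∝ e^{−κ|x|}; integrating the TISE across the delta gives the cusp condition 2κ = 2mα/ℏ², so κ = 1.350.
Then E = −ℏ²κ²/(2m) = −mα²/(2ℏ²) = -1.823.

E = -1.82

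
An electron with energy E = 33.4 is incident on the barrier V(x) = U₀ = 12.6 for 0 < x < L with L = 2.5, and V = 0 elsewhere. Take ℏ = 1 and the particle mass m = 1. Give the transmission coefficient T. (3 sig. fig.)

Above the barrier the interior wavenumber is k₂ = √(2m(E − U₀))/ℏ = 6.450, giving phase k₂L = 16.12.
T = [1 + U₀² sin²(k₂L) / (4E(E − U₀))]⁻¹ = 1/1.009 = 0.991.

T = 0.991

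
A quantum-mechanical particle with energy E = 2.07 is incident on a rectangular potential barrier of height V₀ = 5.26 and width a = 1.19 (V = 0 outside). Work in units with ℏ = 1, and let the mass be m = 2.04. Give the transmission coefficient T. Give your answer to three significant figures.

Since E < V₀ the interior solution is evanescent with decay constant κ = √(2m(V₀ − E))/ℏ = 3.608.
κa = 4.293, sinh(κa) = 36.59.
Matching ψ, ψ′ at both faces gives T = [1 + V₀² sinh²(κa) / (4E(V₀ − E))]⁻¹ = 1/1403 = 0.000713.

T = 0.000713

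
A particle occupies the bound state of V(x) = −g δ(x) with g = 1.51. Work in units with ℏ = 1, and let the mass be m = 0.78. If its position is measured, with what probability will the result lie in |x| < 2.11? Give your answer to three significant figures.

The normalised bound state is ψ = √κ e^{−κ|x|} with κ = mg/ℏ² = 1.178.
P(|x| < d) = ∫_{−d}^{d} κ e^{−2κ|x|} dx = 1 − e^{−2κd} = 1 − e^{−4.970} = 0.9931.

P = 0.993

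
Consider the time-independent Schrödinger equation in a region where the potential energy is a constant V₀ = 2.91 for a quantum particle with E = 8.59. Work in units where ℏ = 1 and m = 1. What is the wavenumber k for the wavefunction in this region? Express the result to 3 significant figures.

k = 3.37

With E > V₀ the solution is oscillatory, ψ ∝ e^{±ikx} with k = √(2m(E − V₀))/ℏ.
k = √(2 × 1 × 5.68) = 3.370.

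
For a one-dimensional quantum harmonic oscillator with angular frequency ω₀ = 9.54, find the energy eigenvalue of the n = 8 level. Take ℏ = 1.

Using E_n = (n + ½)ℏω₀: E_8 = 8.5 × 9.54 = 81.09.

E = 81.1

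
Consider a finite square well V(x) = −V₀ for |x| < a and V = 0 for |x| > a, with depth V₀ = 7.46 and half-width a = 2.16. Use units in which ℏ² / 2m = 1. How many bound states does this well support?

N = 4

Define the well-strength parameter z₀ = (a/ℏ)√(2mV₀) = 2.16 × √(2·0.5·7.46) = 5.900.
The even/odd transcendental equations gain one root per π/2 in z₀, giving N = 1 + ⌊2z₀/π⌋ = 1 + ⌊3.756⌋ = 4.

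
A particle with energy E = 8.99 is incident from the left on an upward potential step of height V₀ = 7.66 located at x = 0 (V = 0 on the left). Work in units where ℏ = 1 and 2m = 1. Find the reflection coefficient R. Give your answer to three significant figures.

R = 0.198

The wavenumbers are k₁ = √(2mE)/ℏ = 2.998 on the left and k₂ = √(2m(E − V₀))/ℏ = 1.153 on the right.
Continuity of ψ and ψ′ at the step yields the reflection amplitude r = (k₁ − k₂)/(k₁ + k₂) = 0.4444; thus R = |r|² = 0.1975, T = 0.8025.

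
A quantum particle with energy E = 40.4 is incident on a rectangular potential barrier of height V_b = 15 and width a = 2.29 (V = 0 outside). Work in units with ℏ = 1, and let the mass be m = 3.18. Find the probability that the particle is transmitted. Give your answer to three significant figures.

Above the barrier the interior wavenumber is k₂ = √(2m(E − V_b))/ℏ = 12.71, giving phase k₂a = 29.11.
T = [1 + V_b² sin²(k₂a) / (4E(E − V_b))]⁻¹ = 1/1.030 = 0.971.

T = 0.971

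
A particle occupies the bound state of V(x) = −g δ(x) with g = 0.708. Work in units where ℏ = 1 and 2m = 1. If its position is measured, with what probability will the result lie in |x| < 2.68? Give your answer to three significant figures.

The normalised bound state is ψ = √κ e^{−κ|x|} with κ = mg/ℏ² = 0.3540.
P(|x| < d) = ∫_{−d}^{d} κ e^{−2κ|x|} dx = 1 − e^{−2κd} = 1 − e^{−1.897} = 0.8500.

P = 0.850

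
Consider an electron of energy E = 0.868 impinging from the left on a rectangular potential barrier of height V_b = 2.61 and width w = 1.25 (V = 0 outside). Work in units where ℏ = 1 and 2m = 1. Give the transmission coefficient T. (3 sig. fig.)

Since E < V_b the interior solution is evanescent with decay constant κ = √(2m(V_b − E))/ℏ = 1.320.
κw = 1.650, sinh(κw) = 2.507.
Matching ψ, ψ′ at both faces gives T = [1 + V_b² sinh²(κw) / (4E(V_b − E))]⁻¹ = 1/8.079 = 0.124.

T = 0.124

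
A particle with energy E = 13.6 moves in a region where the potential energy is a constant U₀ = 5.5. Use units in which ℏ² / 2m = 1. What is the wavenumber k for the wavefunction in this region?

With E > U₀ the solution is oscillatory, ψ ∝ e^{±ikx} with k = √(2m(E − U₀))/ℏ.
k = √(2 × 0.5 × 8.1) = 2.846.

k = 2.85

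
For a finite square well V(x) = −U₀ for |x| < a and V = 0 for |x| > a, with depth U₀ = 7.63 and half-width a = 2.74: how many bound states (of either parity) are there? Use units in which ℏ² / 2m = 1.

The dimensionless depth is z₀ = a√(2mU₀)/ℏ = 2.74 × √(7.630) = 7.569.
A new bound state (alternating even/odd) appears each time z₀ passes a multiple of π/2, so N = ⌊2z₀/π⌋ + 1 = ⌊4.818⌋ + 1 = 5.

N = 5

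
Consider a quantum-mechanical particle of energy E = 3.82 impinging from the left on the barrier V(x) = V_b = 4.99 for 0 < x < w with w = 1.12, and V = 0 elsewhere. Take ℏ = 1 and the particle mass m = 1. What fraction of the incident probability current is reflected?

Since E < V_b the interior solution is evanescent with decay constant κ = √(2m(V_b − E))/ℏ = 1.530.
κw = 1.713, sinh(κw) = 2.683.
The exact tunnelling result is T⁻¹ = 1 + V_b² sinh²(κw) / [4E(V_b − E)] = 11.03, so T = 0.0907.
R = 1 − T = 0.909.

R = 0.909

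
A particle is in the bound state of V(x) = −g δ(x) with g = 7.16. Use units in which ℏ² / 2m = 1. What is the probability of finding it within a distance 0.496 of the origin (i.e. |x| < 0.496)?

P = 0.971

The normalised bound state is ψ = √κ e^{−κ|x|} with κ = mg/ℏ² = 3.580.
P(|x| < d) = ∫_{−d}^{d} κ e^{−2κ|x|} dx = 1 − e^{−2κd} = 1 − e^{−3.551} = 0.9713.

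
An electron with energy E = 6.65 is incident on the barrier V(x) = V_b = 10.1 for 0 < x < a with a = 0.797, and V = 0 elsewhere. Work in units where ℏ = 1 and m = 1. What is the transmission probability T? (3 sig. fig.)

Since E < V_b the interior solution is evanescent with decay constant κ = √(2m(V_b − E))/ℏ = 2.627.
κa = 2.094, sinh(κa) = 3.995.
The exact tunnelling result is T⁻¹ = 1 + V_b² sinh²(κa) / [4E(V_b − E)] = 18.74, so T = 0.0534.

T = 0.0534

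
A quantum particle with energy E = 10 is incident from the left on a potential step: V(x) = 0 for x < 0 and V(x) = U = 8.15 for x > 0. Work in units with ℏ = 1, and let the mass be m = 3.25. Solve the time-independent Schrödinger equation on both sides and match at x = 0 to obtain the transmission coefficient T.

The wavenumbers are k₁ = √(2mE)/ℏ = 8.062 on the left and k₂ = √(2m(E − U))/ℏ = 3.468 on the right.
Matching ψ and ψ′ at x = 0 gives r = (k₁ − k₂)/(k₁ + k₂), so R = r² = 0.1588 and T = 1 − R = 0.8412.

T = 0.841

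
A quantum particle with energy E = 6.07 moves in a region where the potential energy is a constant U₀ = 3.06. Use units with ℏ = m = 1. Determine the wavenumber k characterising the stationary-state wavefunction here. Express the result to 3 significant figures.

With E > U₀ the solution is oscillatory, ψ ∝ e^{±ikx} with k = √(2m(E − U₀))/ℏ.
k = √(2 × 1 × 3.01) = 2.454.

k = 2.45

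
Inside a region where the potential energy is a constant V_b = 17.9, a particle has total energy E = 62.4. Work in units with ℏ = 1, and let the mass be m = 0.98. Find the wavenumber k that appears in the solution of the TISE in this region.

With E > V_b the solution is oscillatory, ψ ∝ e^{±ikx} with k = √(2m(E − V_b))/ℏ.
k = √(2 × 0.98 × 44.5) = 9.339.

k = 9.34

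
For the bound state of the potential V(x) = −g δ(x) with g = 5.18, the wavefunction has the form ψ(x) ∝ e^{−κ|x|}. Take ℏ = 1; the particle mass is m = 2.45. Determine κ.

Integrating the TISE across x = 0 gives the cusp condition ψ'(0⁺) − ψ'(0⁻) = −(2mg/ℏ²)ψ(0).
With ψ ∝ e^{−κ|x|} this yields −2κ = −2mg/ℏ², so κ = mg/ℏ² = 12.69.

κ = 12.7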